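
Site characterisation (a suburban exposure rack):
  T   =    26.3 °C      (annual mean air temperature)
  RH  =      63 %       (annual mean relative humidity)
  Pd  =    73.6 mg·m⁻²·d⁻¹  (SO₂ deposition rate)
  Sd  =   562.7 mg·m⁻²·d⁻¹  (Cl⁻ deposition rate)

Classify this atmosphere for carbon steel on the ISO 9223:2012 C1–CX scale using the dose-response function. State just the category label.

carbon steel: T>10 °C ⇒ hinge -0.054·(26.3−10) = -0.8802
  Pd branch = 1.77·Pd^0.52·e^(0.02·RH+f) = 24.19 μm/a
  Sd branch = 0.102·Sd^0.62·e^(0.033·RH+0.04·T) = 118.5 μm/a
  sum: 24.19 + 118.5 → r_corr = 142.6 μm/a
143 μm/a falls in (80, 200] for carbon steel → category C5

C5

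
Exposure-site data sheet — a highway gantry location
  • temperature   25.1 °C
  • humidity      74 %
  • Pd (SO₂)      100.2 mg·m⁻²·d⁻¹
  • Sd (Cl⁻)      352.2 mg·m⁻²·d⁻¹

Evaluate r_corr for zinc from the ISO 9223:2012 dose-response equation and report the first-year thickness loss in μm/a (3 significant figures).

r_corr = 8.57 μm/a

zinc: temperature factor f = -0.071·(15.1) = -1.0721
  SO₂ term: 0.0129·100.2^0.44·exp(0.046·74-1.0721) = 1.009
  Cl⁻ term: 0.0175·352.2^0.57·exp(0.008·74+0.085·25.1) = 7.557
  r_corr = 1.009 + 7.557 = 8.566 μm/a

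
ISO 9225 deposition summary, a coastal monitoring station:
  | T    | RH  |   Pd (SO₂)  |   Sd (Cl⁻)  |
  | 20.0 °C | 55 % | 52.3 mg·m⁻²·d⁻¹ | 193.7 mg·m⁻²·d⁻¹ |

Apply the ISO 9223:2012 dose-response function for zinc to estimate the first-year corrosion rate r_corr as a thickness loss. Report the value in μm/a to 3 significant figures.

zinc: temperature factor f = -0.071·(10.0) = -0.7100
  Pd branch = 0.0129·Pd^0.44·e^(0.046·RH+f) = 0.4541 μm/a
  Sd branch = 0.0175·Sd^0.57·e^(0.008·RH+0.085·T) = 2.993 μm/a
  r_corr = 0.4541 + 2.993 = 3.447 μm/a

r_corr = 3.45 μm/a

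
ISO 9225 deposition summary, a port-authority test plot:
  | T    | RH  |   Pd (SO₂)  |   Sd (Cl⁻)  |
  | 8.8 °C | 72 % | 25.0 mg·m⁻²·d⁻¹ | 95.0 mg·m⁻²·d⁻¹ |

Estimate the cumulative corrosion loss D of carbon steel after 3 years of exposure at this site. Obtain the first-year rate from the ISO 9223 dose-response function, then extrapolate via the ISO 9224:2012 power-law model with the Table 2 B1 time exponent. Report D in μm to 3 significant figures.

D(3) = 106 μm

carbon steel: temperature factor f = +0.150·(-1.2) = -0.1800
  SO₂ term: 1.77·25.0^0.52·exp(0.02·72-0.1800) = 33.27
  Cl⁻ term: 0.102·95.0^0.62·exp(0.033·72+0.04·8.8) = 26.28
  r_corr = 33.27 + 26.28 = 59.55 μm/a
Long-term exponent b (ISO 9224 Table 2, B1) = 0.523
  D(3) = 59.55 × 3^0.523 = 59.55 × 1.776 = 105.8 μm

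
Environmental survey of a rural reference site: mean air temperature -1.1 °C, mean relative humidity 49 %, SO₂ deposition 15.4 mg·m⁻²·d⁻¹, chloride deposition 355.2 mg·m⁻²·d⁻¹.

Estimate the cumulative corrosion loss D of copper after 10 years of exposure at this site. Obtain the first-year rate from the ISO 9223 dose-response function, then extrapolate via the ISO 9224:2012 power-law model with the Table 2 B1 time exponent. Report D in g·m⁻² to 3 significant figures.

copper: temperature factor f = +0.126·(-11.1) = -1.3986
  sulphur-dioxide contribution → 0.04799 μm/a
  chloride contribution → 0.2767 μm/a
  ⇒ r_corr(copper) = 0.3247 μm/a
Power-law: D(10) = r_corr · 10^0.667
  D(10) = 0.3247 × 10^0.667 = 0.3247 × 4.645 = 1.508 μm
  Mass loss = 1.508 μm × 8.96 g/cm³ = 13.51 g·m⁻²

D(10) = 13.5 g·m⁻²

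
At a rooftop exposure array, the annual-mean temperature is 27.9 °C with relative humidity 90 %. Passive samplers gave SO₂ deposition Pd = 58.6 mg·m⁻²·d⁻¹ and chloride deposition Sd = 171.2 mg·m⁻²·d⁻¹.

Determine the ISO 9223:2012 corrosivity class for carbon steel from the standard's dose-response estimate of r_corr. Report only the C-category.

carbon steel: f(T) = -0.054·(T−10) [T>10 °C] = -0.9666
  SO₂ term: 1.77·58.6^0.52·exp(0.02·90-0.9666) = 33.82
  Sd branch = 0.102·Sd^0.62·e^(0.033·RH+0.04·T) = 147.2 μm/a
  r_corr = 33.82 + 147.2 = 181 μm/a
Category bounds: 80…200 μm/a bracket r_corr ⇒ C5

C5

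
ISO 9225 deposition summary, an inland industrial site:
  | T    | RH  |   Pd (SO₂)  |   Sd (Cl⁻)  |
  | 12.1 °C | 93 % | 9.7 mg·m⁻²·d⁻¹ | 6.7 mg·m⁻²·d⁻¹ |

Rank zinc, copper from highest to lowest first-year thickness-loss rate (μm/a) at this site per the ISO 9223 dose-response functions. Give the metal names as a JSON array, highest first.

zinc: temperature factor f = -0.071·(2.1) = -0.1491
  SO₂ term: 0.0129·9.7^0.44·exp(0.046·93-0.1491) = 2.177
  Cl⁻ term: 0.0175·6.7^0.57·exp(0.008·93+0.085·12.1) = 0.3046
  sum: 2.177 + 0.3046 → r_corr = 2.482 μm/a
copper: temperature factor f = -0.080·(2.1) = -0.1680
  Pd branch = 0.0053·Pd^0.26·e^(0.059·RH+f) = 1.954 μm/a
  Sd branch = 0.01025·Sd^0.27·e^(0.036·RH+0.049·T) = 0.8816 μm/a
  r_corr = 1.954 + 0.8816 = 2.835 μm/a
Ordering by μm/a: copper (2.84) > zinc (2.48)

["copper", "zinc"]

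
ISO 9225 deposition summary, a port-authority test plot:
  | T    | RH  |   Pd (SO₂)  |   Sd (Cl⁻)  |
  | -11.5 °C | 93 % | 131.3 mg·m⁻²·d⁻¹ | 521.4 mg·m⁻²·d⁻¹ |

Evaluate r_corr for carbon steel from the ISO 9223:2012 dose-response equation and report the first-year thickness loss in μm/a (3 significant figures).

carbon steel: T≤10 °C ⇒ hinge +0.150·(-11.5−10) = -3.2250
  Pd branch = 1.77·Pd^0.52·e^(0.02·RH+f) = 5.71 μm/a
  Cl⁻ term: 0.102·521.4^0.62·exp(0.033·93+0.04·-11.5) = 67.04
  r_corr = 5.71 + 67.04 = 72.75 μm/a

r_corr = 72.7 μm/a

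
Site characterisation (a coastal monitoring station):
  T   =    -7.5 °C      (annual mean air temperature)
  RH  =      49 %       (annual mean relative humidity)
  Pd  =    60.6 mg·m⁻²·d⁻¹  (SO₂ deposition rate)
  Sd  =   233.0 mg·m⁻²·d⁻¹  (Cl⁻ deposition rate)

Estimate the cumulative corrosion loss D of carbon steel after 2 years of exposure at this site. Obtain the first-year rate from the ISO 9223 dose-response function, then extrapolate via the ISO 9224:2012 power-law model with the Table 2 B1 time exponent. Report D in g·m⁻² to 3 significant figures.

D(2) = 159 g·m⁻²

carbon steel: temperature factor f = +0.150·(-17.5) = -2.6250
  Pd branch = 1.77·Pd^0.52·e^(0.02·RH+f) = 2.887 μm/a
  Cl⁻ term: 0.102·233.0^0.62·exp(0.033·49+0.04·-7.5) = 11.18
  r_corr = 2.887 + 11.18 = 14.06 μm/a
ISO 9224: D(t) = r_corr · t^b with b = 0.523 (carbon steel, B1)
  D(2) = 14.06 × 2^0.523 = 14.06 × 1.437 = 20.21 μm
  Mass loss = 20.21 μm × 7.85 g/cm³ = 158.6 g·m⁻²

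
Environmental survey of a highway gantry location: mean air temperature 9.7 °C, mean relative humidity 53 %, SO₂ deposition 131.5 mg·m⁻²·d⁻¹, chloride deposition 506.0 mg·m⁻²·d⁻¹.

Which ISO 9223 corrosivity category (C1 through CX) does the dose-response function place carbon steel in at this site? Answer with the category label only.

carbon steel: f(T) = +0.150·(T−10) [T≤10 °C] = -0.0450
  Pd branch = 1.77·Pd^0.52·e^(0.02·RH+f) = 61.75 μm/a
  Sd branch = 0.102·Sd^0.62·e^(0.033·RH+0.04·T) = 41.05 μm/a
  sum: 61.75 + 41.05 → r_corr = 102.8 μm/a
Category bounds: 80…200 μm/a bracket r_corr ⇒ C5

C5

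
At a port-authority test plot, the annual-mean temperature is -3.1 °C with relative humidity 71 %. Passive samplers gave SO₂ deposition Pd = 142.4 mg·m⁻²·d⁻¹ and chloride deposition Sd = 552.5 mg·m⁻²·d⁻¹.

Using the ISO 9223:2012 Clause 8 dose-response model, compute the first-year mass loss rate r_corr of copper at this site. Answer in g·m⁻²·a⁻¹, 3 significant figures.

copper: T≤10 °C ⇒ hinge +0.126·(-3.1−10) = -1.6506
  sulphur-dioxide contribution → 0.2436 μm/a
  chloride contribution → 0.6241 μm/a
  total first-year rate 0.8676 μm/a
Convert to mass loss: 0.8676 μm/a × 8.96 g/cm³ = 7.774 g·m⁻²·a⁻¹

r_corr = 7.77 g·m⁻²·a⁻¹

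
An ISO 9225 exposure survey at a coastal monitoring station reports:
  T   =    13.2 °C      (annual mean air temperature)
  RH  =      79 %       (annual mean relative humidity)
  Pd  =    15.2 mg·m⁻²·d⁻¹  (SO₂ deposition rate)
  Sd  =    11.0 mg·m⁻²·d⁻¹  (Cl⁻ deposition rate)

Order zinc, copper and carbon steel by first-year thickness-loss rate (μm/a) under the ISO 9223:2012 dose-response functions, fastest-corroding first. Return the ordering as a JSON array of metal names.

["carbon steel", "zinc", "copper"]

zinc: temperature factor f = -0.071·(3.2) = -0.2272
  Pd branch = 0.0129·Pd^0.44·e^(0.046·RH+f) = 1.289 μm/a
  Sd branch = 0.0175·Sd^0.57·e^(0.008·RH+0.085·T) = 0.3966 μm/a
  sum: 1.289 + 0.3966 → r_corr = 1.685 μm/a
copper: f(T) = -0.080·(T−10) [T>10 °C] = -0.2560
  SO₂ term: 0.0053·15.2^0.26·exp(0.059·79-0.2560) = 0.8803
  Sd branch = 0.01025·Sd^0.27·e^(0.036·RH+0.049·T) = 0.6426 μm/a
  r_corr = 0.8803 + 0.6426 = 1.523 μm/a
carbon steel: temperature factor f = -0.054·(3.2) = -0.1728
  Pd branch = 1.77·Pd^0.52·e^(0.02·RH+f) = 29.76 μm/a
  Sd branch = 0.102·Sd^0.62·e^(0.033·RH+0.04·T) = 10.37 μm/a
  sum: 29.76 + 10.37 → r_corr = 40.13 μm/a
Ordering by μm/a: carbon steel (40.1) > zinc (1.69) > copper (1.52)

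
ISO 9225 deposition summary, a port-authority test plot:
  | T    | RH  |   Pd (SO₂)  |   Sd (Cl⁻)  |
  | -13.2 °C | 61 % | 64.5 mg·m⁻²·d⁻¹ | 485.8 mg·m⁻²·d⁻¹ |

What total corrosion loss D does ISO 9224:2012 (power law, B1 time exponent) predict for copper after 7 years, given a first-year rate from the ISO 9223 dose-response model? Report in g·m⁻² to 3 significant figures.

copper: T≤10 °C ⇒ hinge +0.126·(-13.2−10) = -2.9232
  Pd branch = 0.0053·Pd^0.26·e^(0.059·RH+f) = 0.03078 μm/a
  Cl⁻ term: 0.01025·485.8^0.27·exp(0.036·61+0.049·-13.2) = 0.2564
  r_corr = 0.03078 + 0.2564 = 0.2872 μm/a
Long-term exponent b (ISO 9224 Table 2, B1) = 0.667
  D(7) = 0.2872 × 7^0.667 = 0.2872 × 3.662 = 1.051 μm
  Mass loss = 1.051 μm × 8.96 g/cm³ = 9.421 g·m⁻²

D(7) = 9.42 g·m⁻²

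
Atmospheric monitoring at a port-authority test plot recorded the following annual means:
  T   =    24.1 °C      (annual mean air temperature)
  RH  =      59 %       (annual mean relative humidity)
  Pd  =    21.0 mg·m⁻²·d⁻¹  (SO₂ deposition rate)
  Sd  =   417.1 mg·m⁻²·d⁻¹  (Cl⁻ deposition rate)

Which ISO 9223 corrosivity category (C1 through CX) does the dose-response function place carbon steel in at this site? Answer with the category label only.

C5

carbon steel: temperature factor f = -0.054·(14.1) = -0.7614
  SO₂ term: 1.77·21.0^0.52·exp(0.02·59-0.7614) = 13.1
  Sd branch = 0.102·Sd^0.62·e^(0.033·RH+0.04·T) = 78.96 μm/a
  r_corr = 13.1 + 78.96 = 92.06 μm/a
Category bounds: 80…200 μm/a bracket r_corr ⇒ C5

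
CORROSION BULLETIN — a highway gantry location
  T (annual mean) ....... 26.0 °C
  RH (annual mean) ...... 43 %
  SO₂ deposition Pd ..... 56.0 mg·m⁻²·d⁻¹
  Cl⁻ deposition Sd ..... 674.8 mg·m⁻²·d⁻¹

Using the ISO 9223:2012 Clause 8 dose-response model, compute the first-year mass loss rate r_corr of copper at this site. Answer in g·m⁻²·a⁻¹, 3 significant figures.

r_corr = 9.44 g·m⁻²·a⁻¹

copper: f(T) = -0.080·(T−10) [T>10 °C] = -1.2800
  Pd branch = 0.0053·Pd^0.26·e^(0.059·RH+f) = 0.05305 μm/a
  Cl⁻ term: 0.01025·674.8^0.27·exp(0.036·43+0.049·26.0) = 1
  r_corr = 0.05305 + 1 = 1.053 μm/a
Convert to mass loss: 1.053 μm/a × 8.96 g/cm³ = 9.439 g·m⁻²·a⁻¹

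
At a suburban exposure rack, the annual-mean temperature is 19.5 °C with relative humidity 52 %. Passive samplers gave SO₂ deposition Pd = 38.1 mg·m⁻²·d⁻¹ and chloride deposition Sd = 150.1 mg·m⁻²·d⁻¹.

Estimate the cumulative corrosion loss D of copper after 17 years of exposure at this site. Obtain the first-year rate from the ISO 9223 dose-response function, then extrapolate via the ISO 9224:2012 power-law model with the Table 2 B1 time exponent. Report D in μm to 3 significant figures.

D(17) = 5.34 μm

copper: T>10 °C ⇒ hinge -0.080·(19.5−10) = -0.7600
  SO₂ term: 0.0053·38.1^0.26·exp(0.059·52-0.7600) = 0.1373
  Cl⁻ term: 0.01025·150.1^0.27·exp(0.036·52+0.049·19.5) = 0.6704
  r_corr = 0.1373 + 0.6704 = 0.8077 μm/a
Power-law: D(17) = r_corr · 17^0.667
  D(17) = 0.8077 × 17^0.667 = 0.8077 × 6.618 = 5.345 μm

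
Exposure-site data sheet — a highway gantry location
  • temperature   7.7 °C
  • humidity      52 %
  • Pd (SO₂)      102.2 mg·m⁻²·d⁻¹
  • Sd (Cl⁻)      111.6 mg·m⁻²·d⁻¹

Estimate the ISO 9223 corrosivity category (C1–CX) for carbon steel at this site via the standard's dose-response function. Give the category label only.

C4

carbon steel: T≤10 °C ⇒ hinge +0.150·(7.7−10) = -0.3450
  sulphur-dioxide contribution → 39.33 μm/a
  chloride contribution → 14.36 μm/a
  ⇒ r_corr(carbon steel) = 53.69 μm/a
ISO 9223 Table 2 (carbon steel): 50 < 53.7 ≤ 80 μm/a ⇒ C4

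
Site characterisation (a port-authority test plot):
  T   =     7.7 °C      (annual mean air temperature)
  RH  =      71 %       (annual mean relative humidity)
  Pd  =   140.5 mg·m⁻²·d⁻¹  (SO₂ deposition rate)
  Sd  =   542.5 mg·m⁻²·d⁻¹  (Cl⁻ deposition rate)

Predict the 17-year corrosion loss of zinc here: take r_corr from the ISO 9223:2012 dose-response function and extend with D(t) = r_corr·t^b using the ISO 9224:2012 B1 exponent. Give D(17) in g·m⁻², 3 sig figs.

zinc: T≤10 °C ⇒ hinge +0.038·(7.7−10) = -0.0874
  SO₂ term: 0.0129·140.5^0.44·exp(0.046·71-0.0874) = 2.729
  Cl⁻ term: 0.0175·542.5^0.57·exp(0.008·71+0.085·7.7) = 2.151
  sum: 2.729 + 2.151 → r_corr = 4.88 μm/a
ISO 9224: D(t) = r_corr · t^b with b = 0.813 (zinc, B1)
  D(17) = 4.88 × 17^0.813 = 4.88 × 10.01 = 48.84 μm
  Mass loss = 48.84 μm × 7.14 g/cm³ = 348.7 g·m⁻²

D(17) = 349 g·m⁻²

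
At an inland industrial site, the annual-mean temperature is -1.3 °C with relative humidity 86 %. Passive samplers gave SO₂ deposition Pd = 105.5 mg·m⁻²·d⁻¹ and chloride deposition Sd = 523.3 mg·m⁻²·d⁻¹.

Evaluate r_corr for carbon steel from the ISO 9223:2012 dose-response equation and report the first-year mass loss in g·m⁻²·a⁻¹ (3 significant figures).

carbon steel: T≤10 °C ⇒ hinge +0.150·(-1.3−10) = -1.6950
  Pd branch = 1.77·Pd^0.52·e^(0.02·RH+f) = 20.46 μm/a
  Sd branch = 0.102·Sd^0.62·e^(0.033·RH+0.04·T) = 80.2 μm/a
  r_corr = 20.46 + 80.2 = 100.7 μm/a
Convert to mass loss: 100.7 μm/a × 7.85 g/cm³ = 790.2 g·m⁻²·a⁻¹

r_corr = 790 g·m⁻²·a⁻¹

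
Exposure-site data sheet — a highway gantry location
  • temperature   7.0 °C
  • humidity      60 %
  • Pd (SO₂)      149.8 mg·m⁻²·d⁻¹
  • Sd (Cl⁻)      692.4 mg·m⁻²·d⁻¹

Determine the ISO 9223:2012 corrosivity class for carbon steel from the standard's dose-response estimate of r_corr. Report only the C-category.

C5

carbon steel: T≤10 °C ⇒ hinge +0.150·(7.0−10) = -0.4500
  Pd branch = 1.77·Pd^0.52·e^(0.02·RH+f) = 50.69 μm/a
  Cl⁻ term: 0.102·692.4^0.62·exp(0.033·60+0.04·7.0) = 56.38
  sum: 50.69 + 56.38 → r_corr = 107.1 μm/a
ISO 9223 Table 2 (carbon steel): 80 < 107 ≤ 200 μm/a ⇒ C5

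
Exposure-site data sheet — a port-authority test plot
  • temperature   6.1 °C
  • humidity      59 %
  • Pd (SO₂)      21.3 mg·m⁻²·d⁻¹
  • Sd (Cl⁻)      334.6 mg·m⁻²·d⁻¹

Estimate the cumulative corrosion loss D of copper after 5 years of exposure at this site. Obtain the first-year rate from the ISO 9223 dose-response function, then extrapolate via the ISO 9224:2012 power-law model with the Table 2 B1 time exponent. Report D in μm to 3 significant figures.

D(5) = 2.31 μm

copper: f(T) = +0.126·(T−10) [T≤10 °C] = -0.4914
  Pd branch = 0.0053·Pd^0.26·e^(0.059·RH+f) = 0.2334 μm/a
  Sd branch = 0.01025·Sd^0.27·e^(0.036·RH+0.049·T) = 0.5554 μm/a
  sum: 0.2334 + 0.5554 → r_corr = 0.7887 μm/a
Long-term exponent b (ISO 9224 Table 2, B1) = 0.667
  D(5) = 0.7887 × 5^0.667 = 0.7887 × 2.926 = 2.308 μm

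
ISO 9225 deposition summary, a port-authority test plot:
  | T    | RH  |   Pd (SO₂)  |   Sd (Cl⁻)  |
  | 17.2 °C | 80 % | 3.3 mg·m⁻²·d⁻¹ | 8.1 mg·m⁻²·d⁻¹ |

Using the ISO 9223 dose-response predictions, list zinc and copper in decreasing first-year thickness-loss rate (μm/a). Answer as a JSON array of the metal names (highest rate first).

["copper", "zinc"]

zinc: T>10 °C ⇒ hinge -0.071·(17.2−10) = -0.5112
  sulphur-dioxide contribution → 0.5187 μm/a
  chloride contribution → 0.4718 μm/a
  total first-year rate 0.9905 μm/a
copper: f(T) = -0.080·(T−10) [T>10 °C] = -0.5760
  sulphur-dioxide contribution → 0.4558 μm/a
  chloride contribution → 0.7461 μm/a
  ⇒ r_corr(copper) = 1.202 μm/a
Ordering by μm/a: copper (1.2) > zinc (0.991)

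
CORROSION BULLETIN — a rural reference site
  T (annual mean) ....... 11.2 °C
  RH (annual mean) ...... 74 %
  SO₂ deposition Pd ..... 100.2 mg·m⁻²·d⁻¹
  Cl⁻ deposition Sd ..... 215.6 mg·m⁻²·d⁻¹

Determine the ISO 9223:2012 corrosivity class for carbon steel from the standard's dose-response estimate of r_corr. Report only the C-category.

C5

carbon steel: T>10 °C ⇒ hinge -0.054·(11.2−10) = -0.0648
  Pd branch = 1.77·Pd^0.52·e^(0.02·RH+f) = 79.99 μm/a
  Sd branch = 0.102·Sd^0.62·e^(0.033·RH+0.04·T) = 51.35 μm/a
  r_corr = 79.99 + 51.35 = 131.3 μm/a
ISO 9223 Table 2 (carbon steel): 80 < 131 ≤ 200 μm/a ⇒ C5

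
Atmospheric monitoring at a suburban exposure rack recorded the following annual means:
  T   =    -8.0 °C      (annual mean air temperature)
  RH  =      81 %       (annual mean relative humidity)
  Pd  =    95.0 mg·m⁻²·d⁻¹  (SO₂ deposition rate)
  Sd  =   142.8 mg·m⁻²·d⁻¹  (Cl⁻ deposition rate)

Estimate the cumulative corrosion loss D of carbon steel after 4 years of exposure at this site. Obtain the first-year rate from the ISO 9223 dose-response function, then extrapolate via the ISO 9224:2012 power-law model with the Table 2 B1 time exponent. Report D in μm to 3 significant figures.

D(4) = 61.3 μm

carbon steel: f(T) = +0.150·(T−10) [T≤10 °C] = -2.7000
  SO₂ term: 1.77·95.0^0.52·exp(0.02·81-2.7000) = 6.417
  Cl⁻ term: 0.102·142.8^0.62·exp(0.033·81+0.04·-8.0) = 23.25
  sum: 6.417 + 23.25 → r_corr = 29.67 μm/a
Long-term exponent b (ISO 9224 Table 2, B1) = 0.523
  D(4) = 29.67 × 4^0.523 = 29.67 × 2.065 = 61.26 μm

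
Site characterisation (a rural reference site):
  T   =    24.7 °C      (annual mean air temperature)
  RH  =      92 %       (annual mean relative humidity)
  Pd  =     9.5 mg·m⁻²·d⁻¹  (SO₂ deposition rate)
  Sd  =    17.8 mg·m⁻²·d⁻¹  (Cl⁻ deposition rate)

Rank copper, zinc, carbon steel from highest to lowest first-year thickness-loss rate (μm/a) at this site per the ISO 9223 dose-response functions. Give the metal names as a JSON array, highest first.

copper: T>10 °C ⇒ hinge -0.080·(24.7−10) = -1.1760
  sulphur-dioxide contribution → 0.6685 μm/a
  chloride contribution → 2.053 μm/a
  total first-year rate 2.721 μm/a
zinc: temperature factor f = -0.071·(14.7) = -1.0437
  sulphur-dioxide contribution → 0.8423 μm/a
  chloride contribution → 1.539 μm/a
  ⇒ r_corr(zinc) = 2.381 μm/a
carbon steel: temperature factor f = -0.054·(14.7) = -0.7938
  sulphur-dioxide contribution → 16.25 μm/a
  chloride contribution → 34 μm/a
  total first-year rate 50.24 μm/a
Ordering by μm/a: carbon steel (50.2) > copper (2.72) > zinc (2.38)

["carbon steel", "copper", "zinc"]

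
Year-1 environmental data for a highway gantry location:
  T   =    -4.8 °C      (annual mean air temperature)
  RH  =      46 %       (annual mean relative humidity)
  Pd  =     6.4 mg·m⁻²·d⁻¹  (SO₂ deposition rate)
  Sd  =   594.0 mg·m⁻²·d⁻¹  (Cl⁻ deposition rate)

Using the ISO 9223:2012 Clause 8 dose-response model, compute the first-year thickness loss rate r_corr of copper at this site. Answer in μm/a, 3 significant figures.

r_corr = 0.258 μm/a

copper: T≤10 °C ⇒ hinge +0.126·(-4.8−10) = -1.8648
  Pd branch = 0.0053·Pd^0.26·e^(0.059·RH+f) = 0.02008 μm/a
  Sd branch = 0.01025·Sd^0.27·e^(0.036·RH+0.049·T) = 0.2381 μm/a
  r_corr = 0.02008 + 0.2381 = 0.2581 μm/a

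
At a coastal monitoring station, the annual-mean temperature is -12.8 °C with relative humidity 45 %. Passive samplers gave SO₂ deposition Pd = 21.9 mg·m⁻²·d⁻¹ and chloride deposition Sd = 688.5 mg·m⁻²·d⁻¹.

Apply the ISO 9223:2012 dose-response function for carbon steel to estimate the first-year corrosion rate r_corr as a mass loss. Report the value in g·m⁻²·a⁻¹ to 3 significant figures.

carbon steel: temperature factor f = +0.150·(-22.8) = -3.4200
  SO₂ term: 1.77·21.9^0.52·exp(0.02·45-3.4200) = 0.7089
  Cl⁻ term: 0.102·688.5^0.62·exp(0.033·45+0.04·-12.8) = 15.51
  r_corr = 0.7089 + 15.51 = 16.22 μm/a
Convert to mass loss: 16.22 μm/a × 7.85 g/cm³ = 127.3 g·m⁻²·a⁻¹

r_corr = 127 g·m⁻²·a⁻¹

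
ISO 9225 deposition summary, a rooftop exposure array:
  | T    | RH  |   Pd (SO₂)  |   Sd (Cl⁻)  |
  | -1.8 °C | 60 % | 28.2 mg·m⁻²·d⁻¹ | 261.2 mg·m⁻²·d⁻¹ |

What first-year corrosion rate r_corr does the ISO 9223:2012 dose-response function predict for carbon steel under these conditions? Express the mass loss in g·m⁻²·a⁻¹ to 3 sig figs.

carbon steel: T≤10 °C ⇒ hinge +0.150·(-1.8−10) = -1.7700
  sulphur-dioxide contribution → 5.683 μm/a
  chloride contribution → 21.66 μm/a
  ⇒ r_corr(carbon steel) = 27.35 μm/a
Convert to mass loss: 27.35 μm/a × 7.85 g/cm³ = 214.7 g·m⁻²·a⁻¹

r_corr = 215 g·m⁻²·a⁻¹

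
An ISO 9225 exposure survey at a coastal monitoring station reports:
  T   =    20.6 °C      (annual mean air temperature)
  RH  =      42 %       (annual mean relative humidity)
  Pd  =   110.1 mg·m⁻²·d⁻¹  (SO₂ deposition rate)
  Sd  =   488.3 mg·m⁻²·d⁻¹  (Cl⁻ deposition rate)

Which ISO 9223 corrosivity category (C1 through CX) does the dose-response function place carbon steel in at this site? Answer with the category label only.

carbon steel: temperature factor f = -0.054·(10.6) = -0.5724
  sulphur-dioxide contribution → 26.66 μm/a
  chloride contribution → 43.19 μm/a
  total first-year rate 69.85 μm/a
ISO 9223 Table 2 (carbon steel): 50 < 69.9 ≤ 80 μm/a ⇒ C4

C4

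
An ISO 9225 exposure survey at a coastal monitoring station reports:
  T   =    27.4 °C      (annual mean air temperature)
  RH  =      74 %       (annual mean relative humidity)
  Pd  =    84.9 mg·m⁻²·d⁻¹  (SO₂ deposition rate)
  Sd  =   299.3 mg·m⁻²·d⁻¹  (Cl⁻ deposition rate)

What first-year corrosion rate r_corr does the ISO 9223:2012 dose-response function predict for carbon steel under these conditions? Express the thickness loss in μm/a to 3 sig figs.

carbon steel: temperature factor f = -0.054·(17.4) = -0.9396
  sulphur-dioxide contribution → 30.6 μm/a
  chloride contribution → 120.3 μm/a
  total first-year rate 150.9 μm/a

r_corr = 151 μm/a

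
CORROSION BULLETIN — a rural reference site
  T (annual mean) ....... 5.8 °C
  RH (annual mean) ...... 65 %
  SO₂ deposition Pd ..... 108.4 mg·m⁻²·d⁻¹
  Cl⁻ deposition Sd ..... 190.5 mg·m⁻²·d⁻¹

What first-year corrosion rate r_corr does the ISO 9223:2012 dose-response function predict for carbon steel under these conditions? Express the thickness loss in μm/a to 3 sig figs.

r_corr = 68.0 μm/a

carbon steel: temperature factor f = +0.150·(-4.2) = -0.6300
  Pd branch = 1.77·Pd^0.52·e^(0.02·RH+f) = 39.55 μm/a
  Cl⁻ term: 0.102·190.5^0.62·exp(0.033·65+0.04·5.8) = 28.47
  r_corr = 39.55 + 28.47 = 68.03 μm/a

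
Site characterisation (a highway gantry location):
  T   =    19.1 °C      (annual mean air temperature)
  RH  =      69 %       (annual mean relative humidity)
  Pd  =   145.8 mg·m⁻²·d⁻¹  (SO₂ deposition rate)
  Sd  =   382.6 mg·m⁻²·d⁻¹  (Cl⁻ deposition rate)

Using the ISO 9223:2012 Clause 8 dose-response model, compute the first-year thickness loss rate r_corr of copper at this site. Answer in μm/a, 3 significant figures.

copper: T>10 °C ⇒ hinge -0.080·(19.1−10) = -0.7280
  SO₂ term: 0.0053·145.8^0.26·exp(0.059·69-0.7280) = 0.5479
  Cl⁻ term: 0.01025·382.6^0.27·exp(0.036·69+0.049·19.1) = 1.561
  sum: 0.5479 + 1.561 → r_corr = 2.109 μm/a

r_corr = 2.11 μm/a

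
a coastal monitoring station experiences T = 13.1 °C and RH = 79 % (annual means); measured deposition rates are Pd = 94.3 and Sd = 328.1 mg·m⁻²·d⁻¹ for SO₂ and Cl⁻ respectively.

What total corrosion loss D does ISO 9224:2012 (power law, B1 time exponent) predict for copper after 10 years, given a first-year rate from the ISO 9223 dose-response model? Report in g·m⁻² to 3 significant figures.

D(10) = 126 g·m⁻²

copper: T>10 °C ⇒ hinge -0.080·(13.1−10) = -0.2480
  SO₂ term: 0.0053·94.3^0.26·exp(0.059·79-0.2480) = 1.426
  Sd branch = 0.01025·Sd^0.27·e^(0.036·RH+0.049·T) = 1.599 μm/a
  sum: 1.426 + 1.599 → r_corr = 3.026 μm/a
ISO 9224: D(t) = r_corr · t^b with b = 0.667 (copper, B1)
  D(10) = 3.026 × 10^0.667 = 3.026 × 4.645 = 14.05 μm
  Mass loss = 14.05 μm × 8.96 g/cm³ = 125.9 g·m⁻²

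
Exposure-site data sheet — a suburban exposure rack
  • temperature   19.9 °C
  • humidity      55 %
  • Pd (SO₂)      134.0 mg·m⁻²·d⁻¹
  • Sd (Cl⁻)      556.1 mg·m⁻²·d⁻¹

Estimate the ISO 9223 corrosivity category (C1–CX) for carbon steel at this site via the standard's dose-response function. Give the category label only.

carbon steel: T>10 °C ⇒ hinge -0.054·(19.9−10) = -0.5346
  SO₂ term: 1.77·134.0^0.52·exp(0.02·55-0.5346) = 39.78
  Cl⁻ term: 0.102·556.1^0.62·exp(0.033·55+0.04·19.9) = 69.91
  sum: 39.78 + 69.91 → r_corr = 109.7 μm/a
Category bounds: 80…200 μm/a bracket r_corr ⇒ C5

C5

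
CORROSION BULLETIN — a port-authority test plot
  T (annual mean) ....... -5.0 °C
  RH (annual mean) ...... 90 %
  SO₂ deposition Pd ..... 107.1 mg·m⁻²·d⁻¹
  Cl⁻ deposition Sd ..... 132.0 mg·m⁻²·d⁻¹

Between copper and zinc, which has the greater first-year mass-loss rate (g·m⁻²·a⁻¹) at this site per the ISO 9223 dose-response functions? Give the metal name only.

copper: temperature factor f = +0.126·(-15.0) = -1.8900
  Pd branch = 0.0053·Pd^0.26·e^(0.059·RH+f) = 0.5461 μm/a
  Sd branch = 0.01025·Sd^0.27·e^(0.036·RH+0.049·T) = 0.7656 μm/a
  sum: 0.5461 + 0.7656 → r_corr = 1.312 μm/a
  mass loss = 1.312 μm/a × 8.96 g/cm³ = 11.75 g·m⁻²·a⁻¹
zinc: T≤10 °C ⇒ hinge +0.038·(-5.0−10) = -0.5700
  Pd branch = 0.0129·Pd^0.44·e^(0.046·RH+f) = 3.582 μm/a
  Cl⁻ term: 0.0175·132.0^0.57·exp(0.008·90+0.085·-5.0) = 0.3801
  r_corr = 3.582 + 0.3801 = 3.962 μm/a
  mass loss = 3.962 μm/a × 7.14 g/cm³ = 28.29 g·m⁻²·a⁻¹
Ordering by g·m⁻²·a⁻¹: zinc (28.3) > copper (11.8)

zinc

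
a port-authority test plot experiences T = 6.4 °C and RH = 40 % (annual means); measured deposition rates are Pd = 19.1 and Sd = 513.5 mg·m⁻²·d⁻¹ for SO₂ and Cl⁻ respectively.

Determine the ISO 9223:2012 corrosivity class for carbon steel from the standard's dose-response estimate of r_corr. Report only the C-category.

C3

carbon steel: T≤10 °C ⇒ hinge +0.150·(6.4−10) = -0.5400
  Pd branch = 1.77·Pd^0.52·e^(0.02·RH+f) = 10.64 μm/a
  Sd branch = 0.102·Sd^0.62·e^(0.033·RH+0.04·T) = 23.64 μm/a
  sum: 10.64 + 23.64 → r_corr = 34.28 μm/a
34.3 μm/a falls in (25, 50] for carbon steel → category C3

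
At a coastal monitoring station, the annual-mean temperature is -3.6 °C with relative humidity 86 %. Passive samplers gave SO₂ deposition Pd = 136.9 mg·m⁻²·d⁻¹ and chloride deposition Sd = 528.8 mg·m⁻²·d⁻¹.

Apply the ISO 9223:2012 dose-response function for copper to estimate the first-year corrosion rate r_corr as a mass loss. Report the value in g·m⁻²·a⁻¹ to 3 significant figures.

r_corr = 14.2 g·m⁻²·a⁻¹

copper: T≤10 °C ⇒ hinge +0.126·(-3.6−10) = -1.7136
  sulphur-dioxide contribution → 0.5485 μm/a
  chloride contribution → 1.033 μm/a
  ⇒ r_corr(copper) = 1.581 μm/a
Convert to mass loss: 1.581 μm/a × 8.96 g/cm³ = 14.17 g·m⁻²·a⁻¹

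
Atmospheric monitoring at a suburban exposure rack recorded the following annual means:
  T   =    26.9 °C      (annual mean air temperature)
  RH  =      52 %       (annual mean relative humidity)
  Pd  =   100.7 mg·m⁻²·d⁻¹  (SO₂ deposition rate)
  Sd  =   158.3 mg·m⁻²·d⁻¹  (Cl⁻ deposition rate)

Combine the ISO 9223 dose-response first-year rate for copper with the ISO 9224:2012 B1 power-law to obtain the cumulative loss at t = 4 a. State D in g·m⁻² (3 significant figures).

copper: T>10 °C ⇒ hinge -0.080·(26.9−10) = -1.3520
  Pd branch = 0.0053·Pd^0.26·e^(0.059·RH+f) = 0.09779 μm/a
  Cl⁻ term: 0.01025·158.3^0.27·exp(0.036·52+0.049·26.9) = 0.9773
  sum: 0.09779 + 0.9773 → r_corr = 1.075 μm/a
Power-law: D(4) = r_corr · 4^0.667
  D(4) = 1.075 × 4^0.667 = 1.075 × 2.521 = 2.71 μm
  Mass loss = 2.71 μm × 8.96 g/cm³ = 24.28 g·m⁻²

D(4) = 24.3 g·m⁻²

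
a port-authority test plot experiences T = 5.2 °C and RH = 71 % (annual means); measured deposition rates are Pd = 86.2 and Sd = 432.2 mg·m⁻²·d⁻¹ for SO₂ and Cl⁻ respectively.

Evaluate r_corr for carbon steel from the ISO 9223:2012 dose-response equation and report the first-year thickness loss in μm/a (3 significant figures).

carbon steel: temperature factor f = +0.150·(-4.8) = -0.7200
  sulphur-dioxide contribution → 36.18 μm/a
  chloride contribution → 56.31 μm/a
  total first-year rate 92.49 μm/a

r_corr = 92.5 μm/a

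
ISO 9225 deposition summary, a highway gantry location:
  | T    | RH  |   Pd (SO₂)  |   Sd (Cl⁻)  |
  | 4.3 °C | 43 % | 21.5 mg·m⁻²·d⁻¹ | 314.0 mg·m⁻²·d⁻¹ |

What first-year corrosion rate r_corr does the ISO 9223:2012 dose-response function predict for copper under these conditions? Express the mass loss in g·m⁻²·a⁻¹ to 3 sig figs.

copper: temperature factor f = +0.126·(-5.7) = -0.7182
  sulphur-dioxide contribution → 0.07254 μm/a
  chloride contribution → 0.281 μm/a
  total first-year rate 0.3535 μm/a
Convert to mass loss: 0.3535 μm/a × 8.96 g/cm³ = 3.168 g·m⁻²·a⁻¹

r_corr = 3.17 g·m⁻²·a⁻¹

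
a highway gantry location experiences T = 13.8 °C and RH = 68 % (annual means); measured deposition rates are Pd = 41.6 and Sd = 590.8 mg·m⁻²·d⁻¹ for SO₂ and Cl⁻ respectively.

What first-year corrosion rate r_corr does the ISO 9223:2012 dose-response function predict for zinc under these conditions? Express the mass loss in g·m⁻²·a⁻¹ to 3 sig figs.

zinc: temperature factor f = -0.071·(3.8) = -0.2698
  sulphur-dioxide contribution → 1.16 μm/a
  chloride contribution → 3.702 μm/a
  total first-year rate 4.862 μm/a
Convert to mass loss: 4.862 μm/a × 7.14 g/cm³ = 34.71 g·m⁻²·a⁻¹

r_corr = 34.7 g·m⁻²·a⁻¹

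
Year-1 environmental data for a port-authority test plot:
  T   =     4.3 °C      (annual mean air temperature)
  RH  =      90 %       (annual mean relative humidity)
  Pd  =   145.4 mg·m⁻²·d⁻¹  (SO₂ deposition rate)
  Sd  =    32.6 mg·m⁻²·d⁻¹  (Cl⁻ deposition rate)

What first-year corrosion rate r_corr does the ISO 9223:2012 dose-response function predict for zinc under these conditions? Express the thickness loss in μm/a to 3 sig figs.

zinc: f(T) = +0.038·(T−10) [T≤10 °C] = -0.2166
  SO₂ term: 0.0129·145.4^0.44·exp(0.046·90-0.2166) = 5.835
  Sd branch = 0.0175·Sd^0.57·e^(0.008·RH+0.085·T) = 0.3776 μm/a
  sum: 5.835 + 0.3776 → r_corr = 6.212 μm/a

r_corr = 6.21 μm/a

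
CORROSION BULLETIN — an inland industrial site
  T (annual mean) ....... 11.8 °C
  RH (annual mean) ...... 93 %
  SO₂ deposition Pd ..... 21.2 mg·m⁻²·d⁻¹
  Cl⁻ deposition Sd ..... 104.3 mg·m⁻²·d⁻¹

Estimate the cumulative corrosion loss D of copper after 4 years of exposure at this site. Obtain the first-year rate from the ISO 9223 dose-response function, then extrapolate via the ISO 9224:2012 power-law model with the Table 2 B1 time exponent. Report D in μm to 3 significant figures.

D(4) = 10.8 μm

copper: f(T) = -0.080·(T−10) [T>10 °C] = -0.1440
  Pd branch = 0.0053·Pd^0.26·e^(0.059·RH+f) = 2.452 μm/a
  Cl⁻ term: 0.01025·104.3^0.27·exp(0.036·93+0.049·11.8) = 1.823
  r_corr = 2.452 + 1.823 = 4.275 μm/a
Power-law: D(4) = r_corr · 4^0.667
  D(4) = 4.275 × 4^0.667 = 4.275 × 2.521 = 10.78 μm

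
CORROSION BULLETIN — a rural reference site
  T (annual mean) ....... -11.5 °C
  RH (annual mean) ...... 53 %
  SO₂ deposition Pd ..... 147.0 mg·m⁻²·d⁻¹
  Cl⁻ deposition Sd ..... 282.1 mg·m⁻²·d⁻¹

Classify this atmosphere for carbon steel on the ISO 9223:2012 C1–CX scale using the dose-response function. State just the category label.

carbon steel: f(T) = +0.150·(T−10) [T≤10 °C] = -3.2250
  SO₂ term: 1.77·147.0^0.52·exp(0.02·53-3.2250) = 2.721
  Cl⁻ term: 0.102·282.1^0.62·exp(0.033·53+0.04·-11.5) = 12.24
  sum: 2.721 + 12.24 → r_corr = 14.96 μm/a
15 μm/a falls in (1.3, 25] for carbon steel → category C2

C2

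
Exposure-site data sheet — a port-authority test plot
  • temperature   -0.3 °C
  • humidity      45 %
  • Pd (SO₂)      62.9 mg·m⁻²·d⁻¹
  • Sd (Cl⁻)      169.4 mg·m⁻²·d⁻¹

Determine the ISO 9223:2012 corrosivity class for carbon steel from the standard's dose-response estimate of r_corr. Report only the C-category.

carbon steel: f(T) = +0.150·(T−10) [T≤10 °C] = -1.5450
  Pd branch = 1.77·Pd^0.52·e^(0.02·RH+f) = 8.001 μm/a
  Cl⁻ term: 0.102·169.4^0.62·exp(0.033·45+0.04·-0.3) = 10.72
  r_corr = 8.001 + 10.72 = 18.72 μm/a
Category bounds: 1.3…25 μm/a bracket r_corr ⇒ C2

C2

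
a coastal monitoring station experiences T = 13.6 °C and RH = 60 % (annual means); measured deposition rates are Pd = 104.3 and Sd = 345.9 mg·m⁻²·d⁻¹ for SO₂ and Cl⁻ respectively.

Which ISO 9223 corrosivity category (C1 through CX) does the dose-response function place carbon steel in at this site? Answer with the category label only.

carbon steel: temperature factor f = -0.054·(3.6) = -0.1944
  Pd branch = 1.77·Pd^0.52·e^(0.02·RH+f) = 54.23 μm/a
  Sd branch = 0.102·Sd^0.62·e^(0.033·RH+0.04·T) = 47.74 μm/a
  r_corr = 54.23 + 47.74 = 102 μm/a
102 μm/a falls in (80, 200] for carbon steel → category C5

C5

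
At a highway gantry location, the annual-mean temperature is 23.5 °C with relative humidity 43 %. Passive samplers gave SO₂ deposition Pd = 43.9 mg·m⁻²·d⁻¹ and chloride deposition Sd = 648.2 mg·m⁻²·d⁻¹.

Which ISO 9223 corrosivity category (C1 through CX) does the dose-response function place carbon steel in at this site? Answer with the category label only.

carbon steel: temperature factor f = -0.054·(13.5) = -0.7290
  sulphur-dioxide contribution → 14.42 μm/a
  chloride contribution → 59.75 μm/a
  total first-year rate 74.17 μm/a
Category bounds: 50…80 μm/a bracket r_corr ⇒ C4

C4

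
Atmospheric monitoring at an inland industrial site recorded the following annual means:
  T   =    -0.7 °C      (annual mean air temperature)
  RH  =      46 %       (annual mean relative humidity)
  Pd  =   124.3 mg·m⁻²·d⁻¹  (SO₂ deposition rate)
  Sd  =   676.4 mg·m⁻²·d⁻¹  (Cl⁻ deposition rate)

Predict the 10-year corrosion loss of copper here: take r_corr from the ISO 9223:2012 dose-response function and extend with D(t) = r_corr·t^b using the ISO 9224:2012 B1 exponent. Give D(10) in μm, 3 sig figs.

copper: T≤10 °C ⇒ hinge +0.126·(-0.7−10) = -1.3482
  sulphur-dioxide contribution → 0.07278 μm/a
  chloride contribution → 0.3014 μm/a
  total first-year rate 0.3742 μm/a
Power-law: D(10) = r_corr · 10^0.667
  D(10) = 0.3742 × 10^0.667 = 0.3742 × 4.645 = 1.738 μm

D(10) = 1.74 μm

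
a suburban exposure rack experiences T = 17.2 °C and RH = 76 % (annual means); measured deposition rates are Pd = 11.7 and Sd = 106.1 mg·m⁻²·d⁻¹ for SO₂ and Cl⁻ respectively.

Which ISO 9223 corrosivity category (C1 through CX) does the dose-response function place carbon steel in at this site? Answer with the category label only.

carbon steel: f(T) = -0.054·(T−10) [T>10 °C] = -0.3888
  sulphur-dioxide contribution → 19.71 μm/a
  chloride contribution → 44.93 μm/a
  total first-year rate 64.64 μm/a
Category bounds: 50…80 μm/a bracket r_corr ⇒ C4

C4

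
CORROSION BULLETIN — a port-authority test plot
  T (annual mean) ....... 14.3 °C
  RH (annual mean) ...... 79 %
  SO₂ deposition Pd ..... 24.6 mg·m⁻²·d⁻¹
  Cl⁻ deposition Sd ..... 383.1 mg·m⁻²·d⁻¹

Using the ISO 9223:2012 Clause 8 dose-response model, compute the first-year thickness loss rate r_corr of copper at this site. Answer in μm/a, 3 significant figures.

copper: temperature factor f = -0.080·(4.3) = -0.3440
  Pd branch = 0.0053·Pd^0.26·e^(0.059·RH+f) = 0.9136 μm/a
  Sd branch = 0.01025·Sd^0.27·e^(0.036·RH+0.049·T) = 1.769 μm/a
  sum: 0.9136 + 1.769 → r_corr = 2.682 μm/a

r_corr = 2.68 μm/a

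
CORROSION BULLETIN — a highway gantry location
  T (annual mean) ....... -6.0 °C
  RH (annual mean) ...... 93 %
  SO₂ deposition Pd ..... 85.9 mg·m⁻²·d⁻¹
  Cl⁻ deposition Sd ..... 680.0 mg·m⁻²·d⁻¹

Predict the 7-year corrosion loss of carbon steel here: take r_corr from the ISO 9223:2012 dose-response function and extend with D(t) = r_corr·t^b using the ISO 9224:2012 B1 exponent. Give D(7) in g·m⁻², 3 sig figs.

D(7) = 2.37e+03 g·m⁻²

carbon steel: T≤10 °C ⇒ hinge +0.150·(-6.0−10) = -2.4000
  SO₂ term: 1.77·85.9^0.52·exp(0.02·93-2.4000) = 10.45
  Sd branch = 0.102·Sd^0.62·e^(0.033·RH+0.04·T) = 98.49 μm/a
  r_corr = 10.45 + 98.49 = 108.9 μm/a
ISO 9224: D(t) = r_corr · t^b with b = 0.523 (carbon steel, B1)
  D(7) = 108.9 × 7^0.523 = 108.9 × 2.767 = 301.4 μm
  Mass loss = 301.4 μm × 7.85 g/cm³ = 2366 g·m⁻²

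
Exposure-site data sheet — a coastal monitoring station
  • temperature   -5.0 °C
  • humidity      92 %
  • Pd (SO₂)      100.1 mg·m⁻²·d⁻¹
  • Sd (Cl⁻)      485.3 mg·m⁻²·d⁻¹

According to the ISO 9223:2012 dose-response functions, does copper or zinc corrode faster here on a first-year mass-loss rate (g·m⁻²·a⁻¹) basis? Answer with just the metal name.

zinc

copper: temperature factor f = +0.126·(-15.0) = -1.8900
  Pd branch = 0.0053·Pd^0.26·e^(0.059·RH+f) = 0.6038 μm/a
  Cl⁻ term: 0.01025·485.3^0.27·exp(0.036·92+0.049·-5.0) = 1.169
  sum: 0.6038 + 1.169 → r_corr = 1.773 μm/a
  mass loss = 1.773 μm/a × 8.96 g/cm³ = 15.89 g·m⁻²·a⁻¹
zinc: f(T) = +0.038·(T−10) [T≤10 °C] = -0.5700
  SO₂ term: 0.0129·100.1^0.44·exp(0.046·92-0.5700) = 3.812
  Cl⁻ term: 0.0175·485.3^0.57·exp(0.008·92+0.085·-5.0) = 0.8112
  sum: 3.812 + 0.8112 → r_corr = 4.623 μm/a
  mass loss = 4.623 μm/a × 7.14 g/cm³ = 33.01 g·m⁻²·a⁻¹
Ordering by g·m⁻²·a⁻¹: zinc (33) > copper (15.9)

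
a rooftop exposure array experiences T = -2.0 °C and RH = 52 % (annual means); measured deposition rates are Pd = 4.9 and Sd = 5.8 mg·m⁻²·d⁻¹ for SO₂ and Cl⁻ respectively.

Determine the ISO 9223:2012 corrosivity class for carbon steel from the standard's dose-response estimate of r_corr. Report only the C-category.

carbon steel: temperature factor f = +0.150·(-12.0) = -1.8000
  Pd branch = 1.77·Pd^0.52·e^(0.02·RH+f) = 1.892 μm/a
  Sd branch = 0.102·Sd^0.62·e^(0.033·RH+0.04·T) = 1.558 μm/a
  r_corr = 1.892 + 1.558 = 3.449 μm/a
ISO 9223 Table 2 (carbon steel): 1.3 < 3.45 ≤ 25 μm/a ⇒ C2

C2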